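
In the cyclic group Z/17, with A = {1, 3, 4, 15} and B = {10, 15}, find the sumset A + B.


Work in Z/17Z: reduce every sum a + b modulo 17.
Enumerate all 8 pairs:
a = 1: 1+10=11, 1+15=16
a = 3: 3+10=13, 3+15=1
a = 4: 4+10=14, 4+15=2
a = 15: 15+10=8, 15+15=13
Distinct residues collected: {1, 2, 8, 11, 13, 14, 16}
|A + B| = 7 (out of 17 total residues).

A + B = {1, 2, 8, 11, 13, 14, 16}


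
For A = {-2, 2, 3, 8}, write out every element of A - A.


A - A = {a - a' : a, a' ∈ A}.
Compute a - a' for each ordered pair (a, a'):
a = -2: -2--2=0, -2-2=-4, -2-3=-5, -2-8=-10
a = 2: 2--2=4, 2-2=0, 2-3=-1, 2-8=-6
a = 3: 3--2=5, 3-2=1, 3-3=0, 3-8=-5
a = 8: 8--2=10, 8-2=6, 8-3=5, 8-8=0
Collecting distinct values (and noting 0 appears from a-a):
A - A = {-10, -6, -5, -4, -1, 0, 1, 4, 5, 6, 10}
|A - A| = 11

A - A = {-10, -6, -5, -4, -1, 0, 1, 4, 5, 6, 10}


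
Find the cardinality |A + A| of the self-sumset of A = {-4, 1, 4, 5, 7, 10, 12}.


A + A = {a + a' : a, a' ∈ A}; |A| = 7.
General bounds: 2|A| - 1 ≤ |A + A| ≤ |A|(|A|+1)/2, i.e. 13 ≤ |A + A| ≤ 28.
Lower bound 2|A|-1 is attained iff A is an arithmetic progression.
Enumerate sums a + a' for a ≤ a' (symmetric, so this suffices):
a = -4: -4+-4=-8, -4+1=-3, -4+4=0, -4+5=1, -4+7=3, -4+10=6, -4+12=8
a = 1: 1+1=2, 1+4=5, 1+5=6, 1+7=8, 1+10=11, 1+12=13
a = 4: 4+4=8, 4+5=9, 4+7=11, 4+10=14, 4+12=16
a = 5: 5+5=10, 5+7=12, 5+10=15, 5+12=17
a = 7: 7+7=14, 7+10=17, 7+12=19
a = 10: 10+10=20, 10+12=22
a = 12: 12+12=24
Distinct sums: {-8, -3, 0, 1, 2, 3, 5, 6, 8, 9, 10, 11, 12, 13, 14, 15, 16, 17, 19, 20, 22, 24}
|A + A| = 22

|A + A| = 22


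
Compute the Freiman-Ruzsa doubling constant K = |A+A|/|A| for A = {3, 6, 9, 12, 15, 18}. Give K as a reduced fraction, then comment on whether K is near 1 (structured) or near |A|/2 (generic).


|A| = 6.
Compute A + A by enumerating all 36 pairs.
A + A = {6, 9, 12, 15, 18, 21, 24, 27, 30, 33, 36}, so |A + A| = 11.
K = |A + A| / |A| = 11/6 (already in lowest terms) ≈ 1.8333.
Reference: AP of size 6 gives K = 11/6 ≈ 1.8333; a fully generic set of size 6 gives K ≈ 3.5000.

|A| = 6, |A + A| = 11, K = 11/6.


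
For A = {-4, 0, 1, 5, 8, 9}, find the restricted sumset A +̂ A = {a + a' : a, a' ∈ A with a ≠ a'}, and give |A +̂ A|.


Restricted sumset: A +̂ A = {a + a' : a ∈ A, a' ∈ A, a ≠ a'}.
Equivalently, take A + A and drop any sum 2a that is achievable ONLY as a + a for a ∈ A (i.e. sums representable only with equal summands).
Enumerate pairs (a, a') with a < a' (symmetric, so each unordered pair gives one sum; this covers all a ≠ a'):
  -4 + 0 = -4
  -4 + 1 = -3
  -4 + 5 = 1
  -4 + 8 = 4
  -4 + 9 = 5
  0 + 1 = 1
  0 + 5 = 5
  0 + 8 = 8
  0 + 9 = 9
  1 + 5 = 6
  1 + 8 = 9
  1 + 9 = 10
  5 + 8 = 13
  5 + 9 = 14
  8 + 9 = 17
Collected distinct sums: {-4, -3, 1, 4, 5, 6, 8, 9, 10, 13, 14, 17}
|A +̂ A| = 12
(Reference bound: |A +̂ A| ≥ 2|A| - 3 for |A| ≥ 2, with |A| = 6 giving ≥ 9.)

|A +̂ A| = 12


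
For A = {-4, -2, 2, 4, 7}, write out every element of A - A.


A - A = {a - a' : a, a' ∈ A}.
Compute a - a' for each ordered pair (a, a'):
a = -4: -4--4=0, -4--2=-2, -4-2=-6, -4-4=-8, -4-7=-11
a = -2: -2--4=2, -2--2=0, -2-2=-4, -2-4=-6, -2-7=-9
a = 2: 2--4=6, 2--2=4, 2-2=0, 2-4=-2, 2-7=-5
a = 4: 4--4=8, 4--2=6, 4-2=2, 4-4=0, 4-7=-3
a = 7: 7--4=11, 7--2=9, 7-2=5, 7-4=3, 7-7=0
Collecting distinct values (and noting 0 appears from a-a):
A - A = {-11, -9, -8, -6, -5, -4, -3, -2, 0, 2, 3, 4, 5, 6, 8, 9, 11}
|A - A| = 17

A - A = {-11, -9, -8, -6, -5, -4, -3, -2, 0, 2, 3, 4, 5, 6, 8, 9, 11}


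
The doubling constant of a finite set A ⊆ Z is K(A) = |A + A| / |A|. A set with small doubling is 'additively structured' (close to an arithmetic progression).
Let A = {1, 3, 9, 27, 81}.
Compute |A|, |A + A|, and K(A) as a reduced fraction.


|A| = 5.
Compute A + A by enumerating all 25 pairs.
A + A = {2, 4, 6, 10, 12, 18, 28, 30, 36, 54, 82, 84, 90, 108, 162}, so |A + A| = 15.
K = |A + A| / |A| = 15/5 = 3/1 ≈ 3.0000.
Reference: AP of size 5 gives K = 9/5 ≈ 1.8000; a fully generic set of size 5 gives K ≈ 3.0000.

|A| = 5, |A + A| = 15, K = 15/5 = 3/1.


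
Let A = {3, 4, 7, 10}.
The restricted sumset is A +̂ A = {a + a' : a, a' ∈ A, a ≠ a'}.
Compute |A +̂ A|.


Restricted sumset: A +̂ A = {a + a' : a ∈ A, a' ∈ A, a ≠ a'}.
Equivalently, take A + A and drop any sum 2a that is achievable ONLY as a + a for a ∈ A (i.e. sums representable only with equal summands).
Enumerate pairs (a, a') with a < a' (symmetric, so each unordered pair gives one sum; this covers all a ≠ a'):
  3 + 4 = 7
  3 + 7 = 10
  3 + 10 = 13
  4 + 7 = 11
  4 + 10 = 14
  7 + 10 = 17
Collected distinct sums: {7, 10, 11, 13, 14, 17}
|A +̂ A| = 6
(Reference bound: |A +̂ A| ≥ 2|A| - 3 for |A| ≥ 2, with |A| = 4 giving ≥ 5.)

|A +̂ A| = 6


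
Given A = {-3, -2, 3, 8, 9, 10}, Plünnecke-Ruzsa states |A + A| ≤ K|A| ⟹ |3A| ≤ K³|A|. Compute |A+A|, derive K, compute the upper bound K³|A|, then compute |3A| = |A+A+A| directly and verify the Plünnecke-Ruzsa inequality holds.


|A| = 6.
Step 1: Compute A + A by enumerating all 36 pairs.
A + A = {-6, -5, -4, 0, 1, 5, 6, 7, 8, 11, 12, 13, 16, 17, 18, 19, 20}, so |A + A| = 17.
Step 2: Doubling constant K = |A + A|/|A| = 17/6 = 17/6 ≈ 2.8333.
Step 3: Plünnecke-Ruzsa gives |3A| ≤ K³·|A| = (2.8333)³ · 6 ≈ 136.4722.
Step 4: Compute 3A = A + A + A directly by enumerating all triples (a,b,c) ∈ A³; |3A| = 34.
Step 5: Check 34 ≤ 136.4722? Yes ✓.

K = 17/6, Plünnecke-Ruzsa bound K³|A| ≈ 136.4722, |3A| = 34, inequality holds.


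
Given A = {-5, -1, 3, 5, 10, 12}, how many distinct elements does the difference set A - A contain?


A - A = {a - a' : a, a' ∈ A}; |A| = 6.
Bounds: 2|A|-1 ≤ |A - A| ≤ |A|² - |A| + 1, i.e. 11 ≤ |A - A| ≤ 31.
Note: 0 ∈ A - A always (from a - a). The set is symmetric: if d ∈ A - A then -d ∈ A - A.
Enumerate nonzero differences d = a - a' with a > a' (then include -d):
Positive differences: {2, 4, 5, 6, 7, 8, 9, 10, 11, 13, 15, 17}
Full difference set: {0} ∪ (positive diffs) ∪ (negative diffs).
|A - A| = 1 + 2·12 = 25 (matches direct enumeration: 25).

|A - A| = 25


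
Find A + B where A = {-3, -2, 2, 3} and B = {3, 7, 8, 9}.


A + B = {a + b : a ∈ A, b ∈ B}.
Enumerate all |A|·|B| = 4·4 = 16 pairs (a, b) and collect distinct sums.
a = -3: -3+3=0, -3+7=4, -3+8=5, -3+9=6
a = -2: -2+3=1, -2+7=5, -2+8=6, -2+9=7
a = 2: 2+3=5, 2+7=9, 2+8=10, 2+9=11
a = 3: 3+3=6, 3+7=10, 3+8=11, 3+9=12
Collecting distinct sums: A + B = {0, 1, 4, 5, 6, 7, 9, 10, 11, 12}
|A + B| = 10

A + B = {0, 1, 4, 5, 6, 7, 9, 10, 11, 12}


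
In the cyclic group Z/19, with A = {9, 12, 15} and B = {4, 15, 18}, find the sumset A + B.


Work in Z/19Z: reduce every sum a + b modulo 19.
Enumerate all 9 pairs:
a = 9: 9+4=13, 9+15=5, 9+18=8
a = 12: 12+4=16, 12+15=8, 12+18=11
a = 15: 15+4=0, 15+15=11, 15+18=14
Distinct residues collected: {0, 5, 8, 11, 13, 14, 16}
|A + B| = 7 (out of 19 total residues).

A + B = {0, 5, 8, 11, 13, 14, 16}


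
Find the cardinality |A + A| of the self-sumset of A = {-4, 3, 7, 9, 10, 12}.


A + A = {a + a' : a, a' ∈ A}; |A| = 6.
General bounds: 2|A| - 1 ≤ |A + A| ≤ |A|(|A|+1)/2, i.e. 11 ≤ |A + A| ≤ 21.
Lower bound 2|A|-1 is attained iff A is an arithmetic progression.
Enumerate sums a + a' for a ≤ a' (symmetric, so this suffices):
a = -4: -4+-4=-8, -4+3=-1, -4+7=3, -4+9=5, -4+10=6, -4+12=8
a = 3: 3+3=6, 3+7=10, 3+9=12, 3+10=13, 3+12=15
a = 7: 7+7=14, 7+9=16, 7+10=17, 7+12=19
a = 9: 9+9=18, 9+10=19, 9+12=21
a = 10: 10+10=20, 10+12=22
a = 12: 12+12=24
Distinct sums: {-8, -1, 3, 5, 6, 8, 10, 12, 13, 14, 15, 16, 17, 18, 19, 20, 21, 22, 24}
|A + A| = 19

|A + A| = 19


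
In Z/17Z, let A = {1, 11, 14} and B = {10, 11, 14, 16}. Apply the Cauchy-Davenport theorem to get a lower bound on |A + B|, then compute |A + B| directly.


Cauchy-Davenport: |A + B| ≥ min(p, |A| + |B| - 1) for A, B nonempty in Z/pZ.
|A| = 3, |B| = 4, p = 17.
CD lower bound = min(17, 3 + 4 - 1) = min(17, 6) = 6.
Compute A + B mod 17 directly:
a = 1: 1+10=11, 1+11=12, 1+14=15, 1+16=0
a = 11: 11+10=4, 11+11=5, 11+14=8, 11+16=10
a = 14: 14+10=7, 14+11=8, 14+14=11, 14+16=13
A + B = {0, 4, 5, 7, 8, 10, 11, 12, 13, 15}, so |A + B| = 10.
Verify: 10 ≥ 6? Yes ✓.

CD lower bound = 6, actual |A + B| = 10.


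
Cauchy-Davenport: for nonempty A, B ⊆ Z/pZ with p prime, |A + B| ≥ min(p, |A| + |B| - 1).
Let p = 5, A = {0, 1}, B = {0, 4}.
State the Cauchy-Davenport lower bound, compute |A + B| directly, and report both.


Cauchy-Davenport: |A + B| ≥ min(p, |A| + |B| - 1) for A, B nonempty in Z/pZ.
|A| = 2, |B| = 2, p = 5.
CD lower bound = min(5, 2 + 2 - 1) = min(5, 3) = 3.
Compute A + B mod 5 directly:
a = 0: 0+0=0, 0+4=4
a = 1: 1+0=1, 1+4=0
A + B = {0, 1, 4}, so |A + B| = 3.
Verify: 3 ≥ 3? Yes ✓.

CD lower bound = 3, actual |A + B| = 3.


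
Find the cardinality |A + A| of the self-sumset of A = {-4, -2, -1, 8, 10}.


A + A = {a + a' : a, a' ∈ A}; |A| = 5.
General bounds: 2|A| - 1 ≤ |A + A| ≤ |A|(|A|+1)/2, i.e. 9 ≤ |A + A| ≤ 15.
Lower bound 2|A|-1 is attained iff A is an arithmetic progression.
Enumerate sums a + a' for a ≤ a' (symmetric, so this suffices):
a = -4: -4+-4=-8, -4+-2=-6, -4+-1=-5, -4+8=4, -4+10=6
a = -2: -2+-2=-4, -2+-1=-3, -2+8=6, -2+10=8
a = -1: -1+-1=-2, -1+8=7, -1+10=9
a = 8: 8+8=16, 8+10=18
a = 10: 10+10=20
Distinct sums: {-8, -6, -5, -4, -3, -2, 4, 6, 7, 8, 9, 16, 18, 20}
|A + A| = 14

|A + A| = 14


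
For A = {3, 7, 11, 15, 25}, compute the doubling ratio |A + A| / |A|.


|A| = 5.
Compute A + A by enumerating all 25 pairs.
A + A = {6, 10, 14, 18, 22, 26, 28, 30, 32, 36, 40, 50}, so |A + A| = 12.
K = |A + A| / |A| = 12/5 (already in lowest terms) ≈ 2.4000.
Reference: AP of size 5 gives K = 9/5 ≈ 1.8000; a fully generic set of size 5 gives K ≈ 3.0000.

|A| = 5, |A + A| = 12, K = 12/5.


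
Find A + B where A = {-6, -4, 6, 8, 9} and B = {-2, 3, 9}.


A + B = {a + b : a ∈ A, b ∈ B}.
Enumerate all |A|·|B| = 5·3 = 15 pairs (a, b) and collect distinct sums.
a = -6: -6+-2=-8, -6+3=-3, -6+9=3
a = -4: -4+-2=-6, -4+3=-1, -4+9=5
a = 6: 6+-2=4, 6+3=9, 6+9=15
a = 8: 8+-2=6, 8+3=11, 8+9=17
a = 9: 9+-2=7, 9+3=12, 9+9=18
Collecting distinct sums: A + B = {-8, -6, -3, -1, 3, 4, 5, 6, 7, 9, 11, 12, 15, 17, 18}
|A + B| = 15

A + B = {-8, -6, -3, -1, 3, 4, 5, 6, 7, 9, 11, 12, 15, 17, 18}


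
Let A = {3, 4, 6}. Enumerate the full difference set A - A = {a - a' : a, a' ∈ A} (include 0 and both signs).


A - A = {a - a' : a, a' ∈ A}.
Compute a - a' for each ordered pair (a, a'):
a = 3: 3-3=0, 3-4=-1, 3-6=-3
a = 4: 4-3=1, 4-4=0, 4-6=-2
a = 6: 6-3=3, 6-4=2, 6-6=0
Collecting distinct values (and noting 0 appears from a-a):
A - A = {-3, -2, -1, 0, 1, 2, 3}
|A - A| = 7

A - A = {-3, -2, -1, 0, 1, 2, 3}


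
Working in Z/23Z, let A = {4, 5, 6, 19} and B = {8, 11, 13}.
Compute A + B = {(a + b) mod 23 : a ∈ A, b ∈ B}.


Work in Z/23Z: reduce every sum a + b modulo 23.
Enumerate all 12 pairs:
a = 4: 4+8=12, 4+11=15, 4+13=17
a = 5: 5+8=13, 5+11=16, 5+13=18
a = 6: 6+8=14, 6+11=17, 6+13=19
a = 19: 19+8=4, 19+11=7, 19+13=9
Distinct residues collected: {4, 7, 9, 12, 13, 14, 15, 16, 17, 18, 19}
|A + B| = 11 (out of 23 total residues).

A + B = {4, 7, 9, 12, 13, 14, 15, 16, 17, 18, 19}


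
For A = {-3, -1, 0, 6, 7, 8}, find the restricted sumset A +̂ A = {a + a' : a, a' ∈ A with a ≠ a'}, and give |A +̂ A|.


Restricted sumset: A +̂ A = {a + a' : a ∈ A, a' ∈ A, a ≠ a'}.
Equivalently, take A + A and drop any sum 2a that is achievable ONLY as a + a for a ∈ A (i.e. sums representable only with equal summands).
Enumerate pairs (a, a') with a < a' (symmetric, so each unordered pair gives one sum; this covers all a ≠ a'):
  -3 + -1 = -4
  -3 + 0 = -3
  -3 + 6 = 3
  -3 + 7 = 4
  -3 + 8 = 5
  -1 + 0 = -1
  -1 + 6 = 5
  -1 + 7 = 6
  -1 + 8 = 7
  0 + 6 = 6
  0 + 7 = 7
  0 + 8 = 8
  6 + 7 = 13
  6 + 8 = 14
  7 + 8 = 15
Collected distinct sums: {-4, -3, -1, 3, 4, 5, 6, 7, 8, 13, 14, 15}
|A +̂ A| = 12
(Reference bound: |A +̂ A| ≥ 2|A| - 3 for |A| ≥ 2, with |A| = 6 giving ≥ 9.)

|A +̂ A| = 12


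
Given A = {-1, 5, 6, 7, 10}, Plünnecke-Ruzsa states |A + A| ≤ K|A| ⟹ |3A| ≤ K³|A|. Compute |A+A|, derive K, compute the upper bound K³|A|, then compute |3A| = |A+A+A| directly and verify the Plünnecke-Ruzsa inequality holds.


|A| = 5.
Step 1: Compute A + A by enumerating all 25 pairs.
A + A = {-2, 4, 5, 6, 9, 10, 11, 12, 13, 14, 15, 16, 17, 20}, so |A + A| = 14.
Step 2: Doubling constant K = |A + A|/|A| = 14/5 = 14/5 ≈ 2.8000.
Step 3: Plünnecke-Ruzsa gives |3A| ≤ K³·|A| = (2.8000)³ · 5 ≈ 109.7600.
Step 4: Compute 3A = A + A + A directly by enumerating all triples (a,b,c) ∈ A³; |3A| = 25.
Step 5: Check 25 ≤ 109.7600? Yes ✓.

K = 14/5, Plünnecke-Ruzsa bound K³|A| ≈ 109.7600, |3A| = 25, inequality holds.


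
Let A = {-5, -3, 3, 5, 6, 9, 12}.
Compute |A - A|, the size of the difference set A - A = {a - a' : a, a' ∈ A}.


A - A = {a - a' : a, a' ∈ A}; |A| = 7.
Bounds: 2|A|-1 ≤ |A - A| ≤ |A|² - |A| + 1, i.e. 13 ≤ |A - A| ≤ 43.
Note: 0 ∈ A - A always (from a - a). The set is symmetric: if d ∈ A - A then -d ∈ A - A.
Enumerate nonzero differences d = a - a' with a > a' (then include -d):
Positive differences: {1, 2, 3, 4, 6, 7, 8, 9, 10, 11, 12, 14, 15, 17}
Full difference set: {0} ∪ (positive diffs) ∪ (negative diffs).
|A - A| = 1 + 2·14 = 29 (matches direct enumeration: 29).

|A - A| = 29


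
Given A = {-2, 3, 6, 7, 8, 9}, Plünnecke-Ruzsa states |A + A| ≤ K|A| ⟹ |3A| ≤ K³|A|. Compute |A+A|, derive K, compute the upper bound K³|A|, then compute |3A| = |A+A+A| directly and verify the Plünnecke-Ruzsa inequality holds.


|A| = 6.
Step 1: Compute A + A by enumerating all 36 pairs.
A + A = {-4, 1, 4, 5, 6, 7, 9, 10, 11, 12, 13, 14, 15, 16, 17, 18}, so |A + A| = 16.
Step 2: Doubling constant K = |A + A|/|A| = 16/6 = 16/6 ≈ 2.6667.
Step 3: Plünnecke-Ruzsa gives |3A| ≤ K³·|A| = (2.6667)³ · 6 ≈ 113.7778.
Step 4: Compute 3A = A + A + A directly by enumerating all triples (a,b,c) ∈ A³; |3A| = 27.
Step 5: Check 27 ≤ 113.7778? Yes ✓.

K = 16/6, Plünnecke-Ruzsa bound K³|A| ≈ 113.7778, |3A| = 27, inequality holds.


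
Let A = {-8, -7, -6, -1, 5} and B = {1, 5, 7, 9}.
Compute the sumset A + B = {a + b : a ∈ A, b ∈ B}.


A + B = {a + b : a ∈ A, b ∈ B}.
Enumerate all |A|·|B| = 5·4 = 20 pairs (a, b) and collect distinct sums.
a = -8: -8+1=-7, -8+5=-3, -8+7=-1, -8+9=1
a = -7: -7+1=-6, -7+5=-2, -7+7=0, -7+9=2
a = -6: -6+1=-5, -6+5=-1, -6+7=1, -6+9=3
a = -1: -1+1=0, -1+5=4, -1+7=6, -1+9=8
a = 5: 5+1=6, 5+5=10, 5+7=12, 5+9=14
Collecting distinct sums: A + B = {-7, -6, -5, -3, -2, -1, 0, 1, 2, 3, 4, 6, 8, 10, 12, 14}
|A + B| = 16

A + B = {-7, -6, -5, -3, -2, -1, 0, 1, 2, 3, 4, 6, 8, 10, 12, 14}


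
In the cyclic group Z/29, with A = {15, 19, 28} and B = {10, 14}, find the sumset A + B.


Work in Z/29Z: reduce every sum a + b modulo 29.
Enumerate all 6 pairs:
a = 15: 15+10=25, 15+14=0
a = 19: 19+10=0, 19+14=4
a = 28: 28+10=9, 28+14=13
Distinct residues collected: {0, 4, 9, 13, 25}
|A + B| = 5 (out of 29 total residues).

A + B = {0, 4, 9, 13, 25}


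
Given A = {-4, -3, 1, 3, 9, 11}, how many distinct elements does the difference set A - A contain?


A - A = {a - a' : a, a' ∈ A}; |A| = 6.
Bounds: 2|A|-1 ≤ |A - A| ≤ |A|² - |A| + 1, i.e. 11 ≤ |A - A| ≤ 31.
Note: 0 ∈ A - A always (from a - a). The set is symmetric: if d ∈ A - A then -d ∈ A - A.
Enumerate nonzero differences d = a - a' with a > a' (then include -d):
Positive differences: {1, 2, 4, 5, 6, 7, 8, 10, 12, 13, 14, 15}
Full difference set: {0} ∪ (positive diffs) ∪ (negative diffs).
|A - A| = 1 + 2·12 = 25 (matches direct enumeration: 25).

|A - A| = 25


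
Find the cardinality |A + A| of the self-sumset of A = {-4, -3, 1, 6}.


A + A = {a + a' : a, a' ∈ A}; |A| = 4.
General bounds: 2|A| - 1 ≤ |A + A| ≤ |A|(|A|+1)/2, i.e. 7 ≤ |A + A| ≤ 10.
Lower bound 2|A|-1 is attained iff A is an arithmetic progression.
Enumerate sums a + a' for a ≤ a' (symmetric, so this suffices):
a = -4: -4+-4=-8, -4+-3=-7, -4+1=-3, -4+6=2
a = -3: -3+-3=-6, -3+1=-2, -3+6=3
a = 1: 1+1=2, 1+6=7
a = 6: 6+6=12
Distinct sums: {-8, -7, -6, -3, -2, 2, 3, 7, 12}
|A + A| = 9

|A + A| = 9


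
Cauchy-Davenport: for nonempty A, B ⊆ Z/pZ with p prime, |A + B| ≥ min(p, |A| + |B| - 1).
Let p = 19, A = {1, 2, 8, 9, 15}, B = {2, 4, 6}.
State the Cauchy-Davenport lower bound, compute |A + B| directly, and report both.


Cauchy-Davenport: |A + B| ≥ min(p, |A| + |B| - 1) for A, B nonempty in Z/pZ.
|A| = 5, |B| = 3, p = 19.
CD lower bound = min(19, 5 + 3 - 1) = min(19, 7) = 7.
Compute A + B mod 19 directly:
a = 1: 1+2=3, 1+4=5, 1+6=7
a = 2: 2+2=4, 2+4=6, 2+6=8
a = 8: 8+2=10, 8+4=12, 8+6=14
a = 9: 9+2=11, 9+4=13, 9+6=15
a = 15: 15+2=17, 15+4=0, 15+6=2
A + B = {0, 2, 3, 4, 5, 6, 7, 8, 10, 11, 12, 13, 14, 15, 17}, so |A + B| = 15.
Verify: 15 ≥ 7? Yes ✓.

CD lower bound = 7, actual |A + B| = 15.


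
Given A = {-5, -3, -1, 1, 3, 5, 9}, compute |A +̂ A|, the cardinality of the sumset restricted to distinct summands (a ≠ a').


Restricted sumset: A +̂ A = {a + a' : a ∈ A, a' ∈ A, a ≠ a'}.
Equivalently, take A + A and drop any sum 2a that is achievable ONLY as a + a for a ∈ A (i.e. sums representable only with equal summands).
Enumerate pairs (a, a') with a < a' (symmetric, so each unordered pair gives one sum; this covers all a ≠ a'):
  -5 + -3 = -8
  -5 + -1 = -6
  -5 + 1 = -4
  -5 + 3 = -2
  -5 + 5 = 0
  -5 + 9 = 4
  -3 + -1 = -4
  -3 + 1 = -2
  -3 + 3 = 0
  -3 + 5 = 2
  -3 + 9 = 6
  -1 + 1 = 0
  -1 + 3 = 2
  -1 + 5 = 4
  -1 + 9 = 8
  1 + 3 = 4
  1 + 5 = 6
  1 + 9 = 10
  3 + 5 = 8
  3 + 9 = 12
  5 + 9 = 14
Collected distinct sums: {-8, -6, -4, -2, 0, 2, 4, 6, 8, 10, 12, 14}
|A +̂ A| = 12
(Reference bound: |A +̂ A| ≥ 2|A| - 3 for |A| ≥ 2, with |A| = 7 giving ≥ 11.)

|A +̂ A| = 12


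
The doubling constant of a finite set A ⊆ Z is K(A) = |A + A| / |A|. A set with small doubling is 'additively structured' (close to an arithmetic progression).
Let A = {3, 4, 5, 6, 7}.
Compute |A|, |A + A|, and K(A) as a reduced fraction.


|A| = 5.
Compute A + A by enumerating all 25 pairs.
A + A = {6, 7, 8, 9, 10, 11, 12, 13, 14}, so |A + A| = 9.
K = |A + A| / |A| = 9/5 (already in lowest terms) ≈ 1.8000.
Reference: AP of size 5 gives K = 9/5 ≈ 1.8000; a fully generic set of size 5 gives K ≈ 3.0000.

|A| = 5, |A + A| = 9, K = 9/5.


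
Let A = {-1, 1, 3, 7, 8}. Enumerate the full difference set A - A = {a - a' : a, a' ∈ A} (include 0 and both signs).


A - A = {a - a' : a, a' ∈ A}.
Compute a - a' for each ordered pair (a, a'):
a = -1: -1--1=0, -1-1=-2, -1-3=-4, -1-7=-8, -1-8=-9
a = 1: 1--1=2, 1-1=0, 1-3=-2, 1-7=-6, 1-8=-7
a = 3: 3--1=4, 3-1=2, 3-3=0, 3-7=-4, 3-8=-5
a = 7: 7--1=8, 7-1=6, 7-3=4, 7-7=0, 7-8=-1
a = 8: 8--1=9, 8-1=7, 8-3=5, 8-7=1, 8-8=0
Collecting distinct values (and noting 0 appears from a-a):
A - A = {-9, -8, -7, -6, -5, -4, -2, -1, 0, 1, 2, 4, 5, 6, 7, 8, 9}
|A - A| = 17

A - A = {-9, -8, -7, -6, -5, -4, -2, -1, 0, 1, 2, 4, 5, 6, 7, 8, 9}


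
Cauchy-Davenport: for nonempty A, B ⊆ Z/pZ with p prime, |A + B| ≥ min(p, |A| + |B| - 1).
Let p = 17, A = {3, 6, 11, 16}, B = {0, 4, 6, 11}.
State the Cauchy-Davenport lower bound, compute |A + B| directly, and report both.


Cauchy-Davenport: |A + B| ≥ min(p, |A| + |B| - 1) for A, B nonempty in Z/pZ.
|A| = 4, |B| = 4, p = 17.
CD lower bound = min(17, 4 + 4 - 1) = min(17, 7) = 7.
Compute A + B mod 17 directly:
a = 3: 3+0=3, 3+4=7, 3+6=9, 3+11=14
a = 6: 6+0=6, 6+4=10, 6+6=12, 6+11=0
a = 11: 11+0=11, 11+4=15, 11+6=0, 11+11=5
a = 16: 16+0=16, 16+4=3, 16+6=5, 16+11=10
A + B = {0, 3, 5, 6, 7, 9, 10, 11, 12, 14, 15, 16}, so |A + B| = 12.
Verify: 12 ≥ 7? Yes ✓.

CD lower bound = 7, actual |A + B| = 12.


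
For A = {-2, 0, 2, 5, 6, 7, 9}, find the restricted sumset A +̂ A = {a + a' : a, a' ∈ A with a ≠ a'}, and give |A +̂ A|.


Restricted sumset: A +̂ A = {a + a' : a ∈ A, a' ∈ A, a ≠ a'}.
Equivalently, take A + A and drop any sum 2a that is achievable ONLY as a + a for a ∈ A (i.e. sums representable only with equal summands).
Enumerate pairs (a, a') with a < a' (symmetric, so each unordered pair gives one sum; this covers all a ≠ a'):
  -2 + 0 = -2
  -2 + 2 = 0
  -2 + 5 = 3
  -2 + 6 = 4
  -2 + 7 = 5
  -2 + 9 = 7
  0 + 2 = 2
  0 + 5 = 5
  0 + 6 = 6
  0 + 7 = 7
  0 + 9 = 9
  2 + 5 = 7
  2 + 6 = 8
  2 + 7 = 9
  2 + 9 = 11
  5 + 6 = 11
  5 + 7 = 12
  5 + 9 = 14
  6 + 7 = 13
  6 + 9 = 15
  7 + 9 = 16
Collected distinct sums: {-2, 0, 2, 3, 4, 5, 6, 7, 8, 9, 11, 12, 13, 14, 15, 16}
|A +̂ A| = 16
(Reference bound: |A +̂ A| ≥ 2|A| - 3 for |A| ≥ 2, with |A| = 7 giving ≥ 11.)

|A +̂ A| = 16


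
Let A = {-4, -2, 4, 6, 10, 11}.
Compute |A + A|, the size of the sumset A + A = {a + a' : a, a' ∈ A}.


A + A = {a + a' : a, a' ∈ A}; |A| = 6.
General bounds: 2|A| - 1 ≤ |A + A| ≤ |A|(|A|+1)/2, i.e. 11 ≤ |A + A| ≤ 21.
Lower bound 2|A|-1 is attained iff A is an arithmetic progression.
Enumerate sums a + a' for a ≤ a' (symmetric, so this suffices):
a = -4: -4+-4=-8, -4+-2=-6, -4+4=0, -4+6=2, -4+10=6, -4+11=7
a = -2: -2+-2=-4, -2+4=2, -2+6=4, -2+10=8, -2+11=9
a = 4: 4+4=8, 4+6=10, 4+10=14, 4+11=15
a = 6: 6+6=12, 6+10=16, 6+11=17
a = 10: 10+10=20, 10+11=21
a = 11: 11+11=22
Distinct sums: {-8, -6, -4, 0, 2, 4, 6, 7, 8, 9, 10, 12, 14, 15, 16, 17, 20, 21, 22}
|A + A| = 19

|A + A| = 19


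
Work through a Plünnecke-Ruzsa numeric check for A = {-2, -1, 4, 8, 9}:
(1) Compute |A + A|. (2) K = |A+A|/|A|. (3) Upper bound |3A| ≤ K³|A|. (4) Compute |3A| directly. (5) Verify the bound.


|A| = 5.
Step 1: Compute A + A by enumerating all 25 pairs.
A + A = {-4, -3, -2, 2, 3, 6, 7, 8, 12, 13, 16, 17, 18}, so |A + A| = 13.
Step 2: Doubling constant K = |A + A|/|A| = 13/5 = 13/5 ≈ 2.6000.
Step 3: Plünnecke-Ruzsa gives |3A| ≤ K³·|A| = (2.6000)³ · 5 ≈ 87.8800.
Step 4: Compute 3A = A + A + A directly by enumerating all triples (a,b,c) ∈ A³; |3A| = 25.
Step 5: Check 25 ≤ 87.8800? Yes ✓.

K = 13/5, Plünnecke-Ruzsa bound K³|A| ≈ 87.8800, |3A| = 25, inequality holds.


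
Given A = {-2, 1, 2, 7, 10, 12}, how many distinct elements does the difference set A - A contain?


A - A = {a - a' : a, a' ∈ A}; |A| = 6.
Bounds: 2|A|-1 ≤ |A - A| ≤ |A|² - |A| + 1, i.e. 11 ≤ |A - A| ≤ 31.
Note: 0 ∈ A - A always (from a - a). The set is symmetric: if d ∈ A - A then -d ∈ A - A.
Enumerate nonzero differences d = a - a' with a > a' (then include -d):
Positive differences: {1, 2, 3, 4, 5, 6, 8, 9, 10, 11, 12, 14}
Full difference set: {0} ∪ (positive diffs) ∪ (negative diffs).
|A - A| = 1 + 2·12 = 25 (matches direct enumeration: 25).

|A - A| = 25


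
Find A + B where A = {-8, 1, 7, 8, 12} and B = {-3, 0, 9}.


A + B = {a + b : a ∈ A, b ∈ B}.
Enumerate all |A|·|B| = 5·3 = 15 pairs (a, b) and collect distinct sums.
a = -8: -8+-3=-11, -8+0=-8, -8+9=1
a = 1: 1+-3=-2, 1+0=1, 1+9=10
a = 7: 7+-3=4, 7+0=7, 7+9=16
a = 8: 8+-3=5, 8+0=8, 8+9=17
a = 12: 12+-3=9, 12+0=12, 12+9=21
Collecting distinct sums: A + B = {-11, -8, -2, 1, 4, 5, 7, 8, 9, 10, 12, 16, 17, 21}
|A + B| = 14

A + B = {-11, -8, -2, 1, 4, 5, 7, 8, 9, 10, 12, 16, 17, 21}


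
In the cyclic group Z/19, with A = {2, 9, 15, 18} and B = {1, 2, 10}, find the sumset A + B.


Work in Z/19Z: reduce every sum a + b modulo 19.
Enumerate all 12 pairs:
a = 2: 2+1=3, 2+2=4, 2+10=12
a = 9: 9+1=10, 9+2=11, 9+10=0
a = 15: 15+1=16, 15+2=17, 15+10=6
a = 18: 18+1=0, 18+2=1, 18+10=9
Distinct residues collected: {0, 1, 3, 4, 6, 9, 10, 11, 12, 16, 17}
|A + B| = 11 (out of 19 total residues).

A + B = {0, 1, 3, 4, 6, 9, 10, 11, 12, 16, 17}


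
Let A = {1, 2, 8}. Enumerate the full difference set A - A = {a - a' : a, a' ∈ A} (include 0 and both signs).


A - A = {a - a' : a, a' ∈ A}.
Compute a - a' for each ordered pair (a, a'):
a = 1: 1-1=0, 1-2=-1, 1-8=-7
a = 2: 2-1=1, 2-2=0, 2-8=-6
a = 8: 8-1=7, 8-2=6, 8-8=0
Collecting distinct values (and noting 0 appears from a-a):
A - A = {-7, -6, -1, 0, 1, 6, 7}
|A - A| = 7

A - A = {-7, -6, -1, 0, 1, 6, 7}


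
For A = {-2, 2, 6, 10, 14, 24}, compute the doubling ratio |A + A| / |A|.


|A| = 6.
Compute A + A by enumerating all 36 pairs.
A + A = {-4, 0, 4, 8, 12, 16, 20, 22, 24, 26, 28, 30, 34, 38, 48}, so |A + A| = 15.
K = |A + A| / |A| = 15/6 = 5/2 ≈ 2.5000.
Reference: AP of size 6 gives K = 11/6 ≈ 1.8333; a fully generic set of size 6 gives K ≈ 3.5000.

|A| = 6, |A + A| = 15, K = 15/6 = 5/2.


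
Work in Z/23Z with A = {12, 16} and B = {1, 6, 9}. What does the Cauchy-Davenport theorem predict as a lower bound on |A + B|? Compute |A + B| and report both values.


Cauchy-Davenport: |A + B| ≥ min(p, |A| + |B| - 1) for A, B nonempty in Z/pZ.
|A| = 2, |B| = 3, p = 23.
CD lower bound = min(23, 2 + 3 - 1) = min(23, 4) = 4.
Compute A + B mod 23 directly:
a = 12: 12+1=13, 12+6=18, 12+9=21
a = 16: 16+1=17, 16+6=22, 16+9=2
A + B = {2, 13, 17, 18, 21, 22}, so |A + B| = 6.
Verify: 6 ≥ 4? Yes ✓.

CD lower bound = 4, actual |A + B| = 6.


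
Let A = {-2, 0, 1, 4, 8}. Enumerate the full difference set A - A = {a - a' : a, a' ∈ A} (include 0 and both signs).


A - A = {a - a' : a, a' ∈ A}.
Compute a - a' for each ordered pair (a, a'):
a = -2: -2--2=0, -2-0=-2, -2-1=-3, -2-4=-6, -2-8=-10
a = 0: 0--2=2, 0-0=0, 0-1=-1, 0-4=-4, 0-8=-8
a = 1: 1--2=3, 1-0=1, 1-1=0, 1-4=-3, 1-8=-7
a = 4: 4--2=6, 4-0=4, 4-1=3, 4-4=0, 4-8=-4
a = 8: 8--2=10, 8-0=8, 8-1=7, 8-4=4, 8-8=0
Collecting distinct values (and noting 0 appears from a-a):
A - A = {-10, -8, -7, -6, -4, -3, -2, -1, 0, 1, 2, 3, 4, 6, 7, 8, 10}
|A - A| = 17

A - A = {-10, -8, -7, -6, -4, -3, -2, -1, 0, 1, 2, 3, 4, 6, 7, 8, 10}


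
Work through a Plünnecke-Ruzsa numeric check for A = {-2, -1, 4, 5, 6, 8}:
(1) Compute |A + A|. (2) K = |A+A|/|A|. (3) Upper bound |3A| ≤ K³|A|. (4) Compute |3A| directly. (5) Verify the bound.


|A| = 6.
Step 1: Compute A + A by enumerating all 36 pairs.
A + A = {-4, -3, -2, 2, 3, 4, 5, 6, 7, 8, 9, 10, 11, 12, 13, 14, 16}, so |A + A| = 17.
Step 2: Doubling constant K = |A + A|/|A| = 17/6 = 17/6 ≈ 2.8333.
Step 3: Plünnecke-Ruzsa gives |3A| ≤ K³·|A| = (2.8333)³ · 6 ≈ 136.4722.
Step 4: Compute 3A = A + A + A directly by enumerating all triples (a,b,c) ∈ A³; |3A| = 28.
Step 5: Check 28 ≤ 136.4722? Yes ✓.

K = 17/6, Plünnecke-Ruzsa bound K³|A| ≈ 136.4722, |3A| = 28, inequality holds.


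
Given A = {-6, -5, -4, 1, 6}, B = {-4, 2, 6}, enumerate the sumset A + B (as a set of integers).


A + B = {a + b : a ∈ A, b ∈ B}.
Enumerate all |A|·|B| = 5·3 = 15 pairs (a, b) and collect distinct sums.
a = -6: -6+-4=-10, -6+2=-4, -6+6=0
a = -5: -5+-4=-9, -5+2=-3, -5+6=1
a = -4: -4+-4=-8, -4+2=-2, -4+6=2
a = 1: 1+-4=-3, 1+2=3, 1+6=7
a = 6: 6+-4=2, 6+2=8, 6+6=12
Collecting distinct sums: A + B = {-10, -9, -8, -4, -3, -2, 0, 1, 2, 3, 7, 8, 12}
|A + B| = 13

A + B = {-10, -9, -8, -4, -3, -2, 0, 1, 2, 3, 7, 8, 12}


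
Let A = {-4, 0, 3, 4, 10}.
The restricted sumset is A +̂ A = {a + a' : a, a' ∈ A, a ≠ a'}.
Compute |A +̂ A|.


Restricted sumset: A +̂ A = {a + a' : a ∈ A, a' ∈ A, a ≠ a'}.
Equivalently, take A + A and drop any sum 2a that is achievable ONLY as a + a for a ∈ A (i.e. sums representable only with equal summands).
Enumerate pairs (a, a') with a < a' (symmetric, so each unordered pair gives one sum; this covers all a ≠ a'):
  -4 + 0 = -4
  -4 + 3 = -1
  -4 + 4 = 0
  -4 + 10 = 6
  0 + 3 = 3
  0 + 4 = 4
  0 + 10 = 10
  3 + 4 = 7
  3 + 10 = 13
  4 + 10 = 14
Collected distinct sums: {-4, -1, 0, 3, 4, 6, 7, 10, 13, 14}
|A +̂ A| = 10
(Reference bound: |A +̂ A| ≥ 2|A| - 3 for |A| ≥ 2, with |A| = 5 giving ≥ 7.)

|A +̂ A| = 10


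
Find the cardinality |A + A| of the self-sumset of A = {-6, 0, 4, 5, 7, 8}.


A + A = {a + a' : a, a' ∈ A}; |A| = 6.
General bounds: 2|A| - 1 ≤ |A + A| ≤ |A|(|A|+1)/2, i.e. 11 ≤ |A + A| ≤ 21.
Lower bound 2|A|-1 is attained iff A is an arithmetic progression.
Enumerate sums a + a' for a ≤ a' (symmetric, so this suffices):
a = -6: -6+-6=-12, -6+0=-6, -6+4=-2, -6+5=-1, -6+7=1, -6+8=2
a = 0: 0+0=0, 0+4=4, 0+5=5, 0+7=7, 0+8=8
a = 4: 4+4=8, 4+5=9, 4+7=11, 4+8=12
a = 5: 5+5=10, 5+7=12, 5+8=13
a = 7: 7+7=14, 7+8=15
a = 8: 8+8=16
Distinct sums: {-12, -6, -2, -1, 0, 1, 2, 4, 5, 7, 8, 9, 10, 11, 12, 13, 14, 15, 16}
|A + A| = 19

|A + A| = 19


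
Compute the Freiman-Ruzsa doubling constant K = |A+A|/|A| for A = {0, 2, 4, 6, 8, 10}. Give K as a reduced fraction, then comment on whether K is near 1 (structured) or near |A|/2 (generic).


|A| = 6.
Compute A + A by enumerating all 36 pairs.
A + A = {0, 2, 4, 6, 8, 10, 12, 14, 16, 18, 20}, so |A + A| = 11.
K = |A + A| / |A| = 11/6 (already in lowest terms) ≈ 1.8333.
Reference: AP of size 6 gives K = 11/6 ≈ 1.8333; a fully generic set of size 6 gives K ≈ 3.5000.

|A| = 6, |A + A| = 11, K = 11/6.


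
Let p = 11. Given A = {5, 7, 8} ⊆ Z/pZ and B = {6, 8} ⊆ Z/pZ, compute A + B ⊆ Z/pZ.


Work in Z/11Z: reduce every sum a + b modulo 11.
Enumerate all 6 pairs:
a = 5: 5+6=0, 5+8=2
a = 7: 7+6=2, 7+8=4
a = 8: 8+6=3, 8+8=5
Distinct residues collected: {0, 2, 3, 4, 5}
|A + B| = 5 (out of 11 total residues).

A + B = {0, 2, 3, 4, 5}


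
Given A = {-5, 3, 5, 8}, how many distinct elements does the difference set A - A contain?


A - A = {a - a' : a, a' ∈ A}; |A| = 4.
Bounds: 2|A|-1 ≤ |A - A| ≤ |A|² - |A| + 1, i.e. 7 ≤ |A - A| ≤ 13.
Note: 0 ∈ A - A always (from a - a). The set is symmetric: if d ∈ A - A then -d ∈ A - A.
Enumerate nonzero differences d = a - a' with a > a' (then include -d):
Positive differences: {2, 3, 5, 8, 10, 13}
Full difference set: {0} ∪ (positive diffs) ∪ (negative diffs).
|A - A| = 1 + 2·6 = 13 (matches direct enumeration: 13).

|A - A| = 13


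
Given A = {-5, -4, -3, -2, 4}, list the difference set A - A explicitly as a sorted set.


A - A = {a - a' : a, a' ∈ A}.
Compute a - a' for each ordered pair (a, a'):
a = -5: -5--5=0, -5--4=-1, -5--3=-2, -5--2=-3, -5-4=-9
a = -4: -4--5=1, -4--4=0, -4--3=-1, -4--2=-2, -4-4=-8
a = -3: -3--5=2, -3--4=1, -3--3=0, -3--2=-1, -3-4=-7
a = -2: -2--5=3, -2--4=2, -2--3=1, -2--2=0, -2-4=-6
a = 4: 4--5=9, 4--4=8, 4--3=7, 4--2=6, 4-4=0
Collecting distinct values (and noting 0 appears from a-a):
A - A = {-9, -8, -7, -6, -3, -2, -1, 0, 1, 2, 3, 6, 7, 8, 9}
|A - A| = 15

A - A = {-9, -8, -7, -6, -3, -2, -1, 0, 1, 2, 3, 6, 7, 8, 9}


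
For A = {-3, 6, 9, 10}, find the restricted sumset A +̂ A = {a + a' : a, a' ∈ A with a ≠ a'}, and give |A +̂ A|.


Restricted sumset: A +̂ A = {a + a' : a ∈ A, a' ∈ A, a ≠ a'}.
Equivalently, take A + A and drop any sum 2a that is achievable ONLY as a + a for a ∈ A (i.e. sums representable only with equal summands).
Enumerate pairs (a, a') with a < a' (symmetric, so each unordered pair gives one sum; this covers all a ≠ a'):
  -3 + 6 = 3
  -3 + 9 = 6
  -3 + 10 = 7
  6 + 9 = 15
  6 + 10 = 16
  9 + 10 = 19
Collected distinct sums: {3, 6, 7, 15, 16, 19}
|A +̂ A| = 6
(Reference bound: |A +̂ A| ≥ 2|A| - 3 for |A| ≥ 2, with |A| = 4 giving ≥ 5.)

|A +̂ A| = 6


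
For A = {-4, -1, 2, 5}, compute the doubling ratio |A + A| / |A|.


|A| = 4.
Compute A + A by enumerating all 16 pairs.
A + A = {-8, -5, -2, 1, 4, 7, 10}, so |A + A| = 7.
K = |A + A| / |A| = 7/4 (already in lowest terms) ≈ 1.7500.
Reference: AP of size 4 gives K = 7/4 ≈ 1.7500; a fully generic set of size 4 gives K ≈ 2.5000.

|A| = 4, |A + A| = 7, K = 7/4.


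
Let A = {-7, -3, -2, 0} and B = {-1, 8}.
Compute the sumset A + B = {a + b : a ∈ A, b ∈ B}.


A + B = {a + b : a ∈ A, b ∈ B}.
Enumerate all |A|·|B| = 4·2 = 8 pairs (a, b) and collect distinct sums.
a = -7: -7+-1=-8, -7+8=1
a = -3: -3+-1=-4, -3+8=5
a = -2: -2+-1=-3, -2+8=6
a = 0: 0+-1=-1, 0+8=8
Collecting distinct sums: A + B = {-8, -4, -3, -1, 1, 5, 6, 8}
|A + B| = 8

A + B = {-8, -4, -3, -1, 1, 5, 6, 8}


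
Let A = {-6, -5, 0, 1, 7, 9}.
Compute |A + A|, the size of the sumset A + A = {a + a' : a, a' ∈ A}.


A + A = {a + a' : a, a' ∈ A}; |A| = 6.
General bounds: 2|A| - 1 ≤ |A + A| ≤ |A|(|A|+1)/2, i.e. 11 ≤ |A + A| ≤ 21.
Lower bound 2|A|-1 is attained iff A is an arithmetic progression.
Enumerate sums a + a' for a ≤ a' (symmetric, so this suffices):
a = -6: -6+-6=-12, -6+-5=-11, -6+0=-6, -6+1=-5, -6+7=1, -6+9=3
a = -5: -5+-5=-10, -5+0=-5, -5+1=-4, -5+7=2, -5+9=4
a = 0: 0+0=0, 0+1=1, 0+7=7, 0+9=9
a = 1: 1+1=2, 1+7=8, 1+9=10
a = 7: 7+7=14, 7+9=16
a = 9: 9+9=18
Distinct sums: {-12, -11, -10, -6, -5, -4, 0, 1, 2, 3, 4, 7, 8, 9, 10, 14, 16, 18}
|A + A| = 18

|A + A| = 18


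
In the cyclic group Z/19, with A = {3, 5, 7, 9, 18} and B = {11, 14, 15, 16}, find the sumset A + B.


Work in Z/19Z: reduce every sum a + b modulo 19.
Enumerate all 20 pairs:
a = 3: 3+11=14, 3+14=17, 3+15=18, 3+16=0
a = 5: 5+11=16, 5+14=0, 5+15=1, 5+16=2
a = 7: 7+11=18, 7+14=2, 7+15=3, 7+16=4
a = 9: 9+11=1, 9+14=4, 9+15=5, 9+16=6
a = 18: 18+11=10, 18+14=13, 18+15=14, 18+16=15
Distinct residues collected: {0, 1, 2, 3, 4, 5, 6, 10, 13, 14, 15, 16, 17, 18}
|A + B| = 14 (out of 19 total residues).

A + B = {0, 1, 2, 3, 4, 5, 6, 10, 13, 14, 15, 16, 17, 18}


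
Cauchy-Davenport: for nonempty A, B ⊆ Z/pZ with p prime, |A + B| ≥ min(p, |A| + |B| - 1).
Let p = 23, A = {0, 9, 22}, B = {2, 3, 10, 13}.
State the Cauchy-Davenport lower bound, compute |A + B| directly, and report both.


Cauchy-Davenport: |A + B| ≥ min(p, |A| + |B| - 1) for A, B nonempty in Z/pZ.
|A| = 3, |B| = 4, p = 23.
CD lower bound = min(23, 3 + 4 - 1) = min(23, 6) = 6.
Compute A + B mod 23 directly:
a = 0: 0+2=2, 0+3=3, 0+10=10, 0+13=13
a = 9: 9+2=11, 9+3=12, 9+10=19, 9+13=22
a = 22: 22+2=1, 22+3=2, 22+10=9, 22+13=12
A + B = {1, 2, 3, 9, 10, 11, 12, 13, 19, 22}, so |A + B| = 10.
Verify: 10 ≥ 6? Yes ✓.

CD lower bound = 6, actual |A + B| = 10.


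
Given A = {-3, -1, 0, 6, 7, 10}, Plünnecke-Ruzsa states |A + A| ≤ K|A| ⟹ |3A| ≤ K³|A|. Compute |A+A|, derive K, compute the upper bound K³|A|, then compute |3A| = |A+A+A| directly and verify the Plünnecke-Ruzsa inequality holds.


|A| = 6.
Step 1: Compute A + A by enumerating all 36 pairs.
A + A = {-6, -4, -3, -2, -1, 0, 3, 4, 5, 6, 7, 9, 10, 12, 13, 14, 16, 17, 20}, so |A + A| = 19.
Step 2: Doubling constant K = |A + A|/|A| = 19/6 = 19/6 ≈ 3.1667.
Step 3: Plünnecke-Ruzsa gives |3A| ≤ K³·|A| = (3.1667)³ · 6 ≈ 190.5278.
Step 4: Compute 3A = A + A + A directly by enumerating all triples (a,b,c) ∈ A³; |3A| = 36.
Step 5: Check 36 ≤ 190.5278? Yes ✓.

K = 19/6, Plünnecke-Ruzsa bound K³|A| ≈ 190.5278, |3A| = 36, inequality holds.


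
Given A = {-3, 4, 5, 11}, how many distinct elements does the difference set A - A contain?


A - A = {a - a' : a, a' ∈ A}; |A| = 4.
Bounds: 2|A|-1 ≤ |A - A| ≤ |A|² - |A| + 1, i.e. 7 ≤ |A - A| ≤ 13.
Note: 0 ∈ A - A always (from a - a). The set is symmetric: if d ∈ A - A then -d ∈ A - A.
Enumerate nonzero differences d = a - a' with a > a' (then include -d):
Positive differences: {1, 6, 7, 8, 14}
Full difference set: {0} ∪ (positive diffs) ∪ (negative diffs).
|A - A| = 1 + 2·5 = 11 (matches direct enumeration: 11).

|A - A| = 11


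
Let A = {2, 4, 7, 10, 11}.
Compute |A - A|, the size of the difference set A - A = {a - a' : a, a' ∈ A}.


A - A = {a - a' : a, a' ∈ A}; |A| = 5.
Bounds: 2|A|-1 ≤ |A - A| ≤ |A|² - |A| + 1, i.e. 9 ≤ |A - A| ≤ 21.
Note: 0 ∈ A - A always (from a - a). The set is symmetric: if d ∈ A - A then -d ∈ A - A.
Enumerate nonzero differences d = a - a' with a > a' (then include -d):
Positive differences: {1, 2, 3, 4, 5, 6, 7, 8, 9}
Full difference set: {0} ∪ (positive diffs) ∪ (negative diffs).
|A - A| = 1 + 2·9 = 19 (matches direct enumeration: 19).

|A - A| = 19


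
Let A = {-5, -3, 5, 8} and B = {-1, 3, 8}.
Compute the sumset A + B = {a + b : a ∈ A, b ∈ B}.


A + B = {a + b : a ∈ A, b ∈ B}.
Enumerate all |A|·|B| = 4·3 = 12 pairs (a, b) and collect distinct sums.
a = -5: -5+-1=-6, -5+3=-2, -5+8=3
a = -3: -3+-1=-4, -3+3=0, -3+8=5
a = 5: 5+-1=4, 5+3=8, 5+8=13
a = 8: 8+-1=7, 8+3=11, 8+8=16
Collecting distinct sums: A + B = {-6, -4, -2, 0, 3, 4, 5, 7, 8, 11, 13, 16}
|A + B| = 12

A + B = {-6, -4, -2, 0, 3, 4, 5, 7, 8, 11, 13, 16}


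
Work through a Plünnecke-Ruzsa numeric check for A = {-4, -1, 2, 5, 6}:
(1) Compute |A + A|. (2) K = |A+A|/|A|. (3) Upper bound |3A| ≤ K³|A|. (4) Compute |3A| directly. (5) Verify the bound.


|A| = 5.
Step 1: Compute A + A by enumerating all 25 pairs.
A + A = {-8, -5, -2, 1, 2, 4, 5, 7, 8, 10, 11, 12}, so |A + A| = 12.
Step 2: Doubling constant K = |A + A|/|A| = 12/5 = 12/5 ≈ 2.4000.
Step 3: Plünnecke-Ruzsa gives |3A| ≤ K³·|A| = (2.4000)³ · 5 ≈ 69.1200.
Step 4: Compute 3A = A + A + A directly by enumerating all triples (a,b,c) ∈ A³; |3A| = 22.
Step 5: Check 22 ≤ 69.1200? Yes ✓.

K = 12/5, Plünnecke-Ruzsa bound K³|A| ≈ 69.1200, |3A| = 22, inequality holds.


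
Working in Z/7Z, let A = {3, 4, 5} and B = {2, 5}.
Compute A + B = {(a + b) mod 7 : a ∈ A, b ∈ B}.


Work in Z/7Z: reduce every sum a + b modulo 7.
Enumerate all 6 pairs:
a = 3: 3+2=5, 3+5=1
a = 4: 4+2=6, 4+5=2
a = 5: 5+2=0, 5+5=3
Distinct residues collected: {0, 1, 2, 3, 5, 6}
|A + B| = 6 (out of 7 total residues).

A + B = {0, 1, 2, 3, 5, 6}


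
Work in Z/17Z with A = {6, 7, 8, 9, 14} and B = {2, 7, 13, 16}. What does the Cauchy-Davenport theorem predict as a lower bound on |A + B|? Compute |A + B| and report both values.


Cauchy-Davenport: |A + B| ≥ min(p, |A| + |B| - 1) for A, B nonempty in Z/pZ.
|A| = 5, |B| = 4, p = 17.
CD lower bound = min(17, 5 + 4 - 1) = min(17, 8) = 8.
Compute A + B mod 17 directly:
a = 6: 6+2=8, 6+7=13, 6+13=2, 6+16=5
a = 7: 7+2=9, 7+7=14, 7+13=3, 7+16=6
a = 8: 8+2=10, 8+7=15, 8+13=4, 8+16=7
a = 9: 9+2=11, 9+7=16, 9+13=5, 9+16=8
a = 14: 14+2=16, 14+7=4, 14+13=10, 14+16=13
A + B = {2, 3, 4, 5, 6, 7, 8, 9, 10, 11, 13, 14, 15, 16}, so |A + B| = 14.
Verify: 14 ≥ 8? Yes ✓.

CD lower bound = 8, actual |A + B| = 14.


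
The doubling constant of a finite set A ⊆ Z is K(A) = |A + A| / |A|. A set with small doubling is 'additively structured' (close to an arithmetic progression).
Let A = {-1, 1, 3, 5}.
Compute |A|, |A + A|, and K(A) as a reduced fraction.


|A| = 4.
Compute A + A by enumerating all 16 pairs.
A + A = {-2, 0, 2, 4, 6, 8, 10}, so |A + A| = 7.
K = |A + A| / |A| = 7/4 (already in lowest terms) ≈ 1.7500.
Reference: AP of size 4 gives K = 7/4 ≈ 1.7500; a fully generic set of size 4 gives K ≈ 2.5000.

|A| = 4, |A + A| = 7, K = 7/4.


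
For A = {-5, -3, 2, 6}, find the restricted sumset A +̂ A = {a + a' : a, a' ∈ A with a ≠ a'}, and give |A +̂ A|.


Restricted sumset: A +̂ A = {a + a' : a ∈ A, a' ∈ A, a ≠ a'}.
Equivalently, take A + A and drop any sum 2a that is achievable ONLY as a + a for a ∈ A (i.e. sums representable only with equal summands).
Enumerate pairs (a, a') with a < a' (symmetric, so each unordered pair gives one sum; this covers all a ≠ a'):
  -5 + -3 = -8
  -5 + 2 = -3
  -5 + 6 = 1
  -3 + 2 = -1
  -3 + 6 = 3
  2 + 6 = 8
Collected distinct sums: {-8, -3, -1, 1, 3, 8}
|A +̂ A| = 6
(Reference bound: |A +̂ A| ≥ 2|A| - 3 for |A| ≥ 2, with |A| = 4 giving ≥ 5.)

|A +̂ A| = 6


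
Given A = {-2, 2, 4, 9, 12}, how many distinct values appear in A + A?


A + A = {a + a' : a, a' ∈ A}; |A| = 5.
General bounds: 2|A| - 1 ≤ |A + A| ≤ |A|(|A|+1)/2, i.e. 9 ≤ |A + A| ≤ 15.
Lower bound 2|A|-1 is attained iff A is an arithmetic progression.
Enumerate sums a + a' for a ≤ a' (symmetric, so this suffices):
a = -2: -2+-2=-4, -2+2=0, -2+4=2, -2+9=7, -2+12=10
a = 2: 2+2=4, 2+4=6, 2+9=11, 2+12=14
a = 4: 4+4=8, 4+9=13, 4+12=16
a = 9: 9+9=18, 9+12=21
a = 12: 12+12=24
Distinct sums: {-4, 0, 2, 4, 6, 7, 8, 10, 11, 13, 14, 16, 18, 21, 24}
|A + A| = 15

|A + A| = 15


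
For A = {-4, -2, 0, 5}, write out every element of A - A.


A - A = {a - a' : a, a' ∈ A}.
Compute a - a' for each ordered pair (a, a'):
a = -4: -4--4=0, -4--2=-2, -4-0=-4, -4-5=-9
a = -2: -2--4=2, -2--2=0, -2-0=-2, -2-5=-7
a = 0: 0--4=4, 0--2=2, 0-0=0, 0-5=-5
a = 5: 5--4=9, 5--2=7, 5-0=5, 5-5=0
Collecting distinct values (and noting 0 appears from a-a):
A - A = {-9, -7, -5, -4, -2, 0, 2, 4, 5, 7, 9}
|A - A| = 11

A - A = {-9, -7, -5, -4, -2, 0, 2, 4, 5, 7, 9}
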